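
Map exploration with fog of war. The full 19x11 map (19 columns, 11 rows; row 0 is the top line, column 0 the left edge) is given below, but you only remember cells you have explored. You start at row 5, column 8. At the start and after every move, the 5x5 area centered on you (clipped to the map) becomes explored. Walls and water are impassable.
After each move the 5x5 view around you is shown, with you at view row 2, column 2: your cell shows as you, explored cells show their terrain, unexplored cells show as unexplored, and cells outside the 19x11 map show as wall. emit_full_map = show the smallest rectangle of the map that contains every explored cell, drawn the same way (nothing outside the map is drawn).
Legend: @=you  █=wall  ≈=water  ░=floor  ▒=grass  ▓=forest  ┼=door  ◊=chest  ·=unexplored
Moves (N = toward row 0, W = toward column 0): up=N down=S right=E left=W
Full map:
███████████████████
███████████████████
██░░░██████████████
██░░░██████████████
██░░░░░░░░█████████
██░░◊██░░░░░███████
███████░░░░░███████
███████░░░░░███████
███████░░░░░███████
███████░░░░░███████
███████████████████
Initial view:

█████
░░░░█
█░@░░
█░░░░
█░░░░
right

█████
░░░██
░░@░░
░░░░░
░░░░░

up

█████
█████
░░@██
░░░░░
░░░░░

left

█████
█████
░░@░█
█░░░░
█░░░░

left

█████
█████
░░@░░
██░░░
██░░░

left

░████
░████
░░@░░
◊██░░
███░░

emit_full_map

░███████
░███████
░░@░░░██
◊██░░░░░
███░░░░░
··█░░░░░

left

░░███
░░███
░░@░░
░◊██░
████░

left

░░░██
░░░██
░░@░░
░░◊██
█████

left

█░░░█
█░░░█
█░@░░
█░░◊█
█████

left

██░░░
██░░░
██@░░
██░░◊
█████

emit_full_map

██░░░███████
██░░░███████
██@░░░░░░░██
██░░◊██░░░░░
███████░░░░░
······█░░░░░

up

█████
██░░░
██@░░
██░░░
██░░◊

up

█████
█████
██@░░
██░░░
██░░░

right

█████
█████
█░@░█
█░░░█
█░░░░

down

█████
█░░░█
█░@░█
█░░░░
█░░◊█

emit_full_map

██████······
██████······
██░░░███████
██░@░███████
██░░░░░░░░██
██░░◊██░░░░░
███████░░░░░
······█░░░░░


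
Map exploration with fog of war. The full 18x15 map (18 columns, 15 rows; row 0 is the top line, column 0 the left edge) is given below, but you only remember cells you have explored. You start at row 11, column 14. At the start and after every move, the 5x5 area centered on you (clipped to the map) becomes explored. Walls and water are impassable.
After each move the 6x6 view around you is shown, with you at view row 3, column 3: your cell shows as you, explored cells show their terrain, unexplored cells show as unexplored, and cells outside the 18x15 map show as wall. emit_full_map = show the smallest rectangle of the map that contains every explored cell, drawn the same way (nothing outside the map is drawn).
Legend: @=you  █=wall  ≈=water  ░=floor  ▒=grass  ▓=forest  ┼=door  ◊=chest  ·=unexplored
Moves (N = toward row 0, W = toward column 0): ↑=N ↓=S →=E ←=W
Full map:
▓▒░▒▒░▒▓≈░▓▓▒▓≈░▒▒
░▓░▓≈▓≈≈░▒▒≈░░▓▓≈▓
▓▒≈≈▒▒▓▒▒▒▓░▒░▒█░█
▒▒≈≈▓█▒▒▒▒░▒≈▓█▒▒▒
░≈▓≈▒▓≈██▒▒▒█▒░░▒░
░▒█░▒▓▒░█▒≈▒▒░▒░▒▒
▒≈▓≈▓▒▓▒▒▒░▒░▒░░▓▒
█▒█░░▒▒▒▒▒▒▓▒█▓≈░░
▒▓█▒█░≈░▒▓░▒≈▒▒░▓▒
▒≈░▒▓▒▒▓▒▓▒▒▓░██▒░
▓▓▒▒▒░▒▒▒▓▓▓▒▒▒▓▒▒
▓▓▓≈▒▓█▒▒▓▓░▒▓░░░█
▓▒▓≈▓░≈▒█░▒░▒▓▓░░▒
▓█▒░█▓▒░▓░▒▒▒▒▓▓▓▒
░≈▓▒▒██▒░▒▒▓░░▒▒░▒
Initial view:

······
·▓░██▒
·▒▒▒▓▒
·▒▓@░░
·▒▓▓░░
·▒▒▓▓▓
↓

·▓░██▒
·▒▒▒▓▒
·▒▓░░░
·▒▓@░░
·▒▒▓▓▓
·░░▒▒░

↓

·▒▒▒▓▒
·▒▓░░░
·▒▓▓░░
·▒▒@▓▓
·░░▒▒░
██████

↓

·▒▓░░░
·▒▓▓░░
·▒▒▓▓▓
·░░@▒░
██████
██████

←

··▒▓░░
·░▒▓▓░
·▒▒▒▓▓
·▓░@▒▒
██████
██████

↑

··▒▒▒▓
·░▒▓░░
·░▒▓▓░
·▒▒@▓▓
·▓░░▒▒
██████

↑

··▓░██
·▓▒▒▒▓
·░▒▓░░
·░▒@▓░
·▒▒▒▓▓
·▓░░▒▒

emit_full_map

·▓░██▒
▓▒▒▒▓▒
░▒▓░░░
░▒@▓░░
▒▒▒▓▓▓
▓░░▒▒░

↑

······
·▒▓░██
·▓▒▒▒▓
·░▒@░░
·░▒▓▓░
·▒▒▒▓▓

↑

······
·▒≈▒▒░
·▒▓░██
·▓▒@▒▓
·░▒▓░░
·░▒▓▓░

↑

······
·▓▒█▓≈
·▒≈▒▒░
·▒▓@██
·▓▒▒▒▓
·░▒▓░░

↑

······
·▒░▒░░
·▓▒█▓≈
·▒≈@▒░
·▒▓░██
·▓▒▒▒▓

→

······
▒░▒░░▓
▓▒█▓≈░
▒≈▒@░▓
▒▓░██▒
▓▒▒▒▓▒

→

······
░▒░░▓▒
▒█▓≈░░
≈▒▒@▓▒
▓░██▒░
▒▒▒▓▒▒

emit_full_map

▒░▒░░▓▒
▓▒█▓≈░░
▒≈▒▒@▓▒
▒▓░██▒░
▓▒▒▒▓▒▒
░▒▓░░░·
░▒▓▓░░·
▒▒▒▓▓▓·
▓░░▒▒░·

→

·····█
▒░░▓▒█
█▓≈░░█
▒▒░@▒█
░██▒░█
▒▒▓▒▒█

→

····██
░░▓▒██
▓≈░░██
▒░▓@██
██▒░██
▒▓▒▒██

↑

····██
·░▒▒██
░░▓▒██
▓≈░@██
▒░▓▒██
██▒░██

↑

····██
·░▒░██
·░▒▒██
░░▓@██
▓≈░░██
▒░▓▒██

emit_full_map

····░▒░
····░▒▒
▒░▒░░▓@
▓▒█▓≈░░
▒≈▒▒░▓▒
▒▓░██▒░
▓▒▒▒▓▒▒
░▒▓░░░·
░▒▓▓░░·
▒▒▒▓▓▓·
▓░░▒▒░·


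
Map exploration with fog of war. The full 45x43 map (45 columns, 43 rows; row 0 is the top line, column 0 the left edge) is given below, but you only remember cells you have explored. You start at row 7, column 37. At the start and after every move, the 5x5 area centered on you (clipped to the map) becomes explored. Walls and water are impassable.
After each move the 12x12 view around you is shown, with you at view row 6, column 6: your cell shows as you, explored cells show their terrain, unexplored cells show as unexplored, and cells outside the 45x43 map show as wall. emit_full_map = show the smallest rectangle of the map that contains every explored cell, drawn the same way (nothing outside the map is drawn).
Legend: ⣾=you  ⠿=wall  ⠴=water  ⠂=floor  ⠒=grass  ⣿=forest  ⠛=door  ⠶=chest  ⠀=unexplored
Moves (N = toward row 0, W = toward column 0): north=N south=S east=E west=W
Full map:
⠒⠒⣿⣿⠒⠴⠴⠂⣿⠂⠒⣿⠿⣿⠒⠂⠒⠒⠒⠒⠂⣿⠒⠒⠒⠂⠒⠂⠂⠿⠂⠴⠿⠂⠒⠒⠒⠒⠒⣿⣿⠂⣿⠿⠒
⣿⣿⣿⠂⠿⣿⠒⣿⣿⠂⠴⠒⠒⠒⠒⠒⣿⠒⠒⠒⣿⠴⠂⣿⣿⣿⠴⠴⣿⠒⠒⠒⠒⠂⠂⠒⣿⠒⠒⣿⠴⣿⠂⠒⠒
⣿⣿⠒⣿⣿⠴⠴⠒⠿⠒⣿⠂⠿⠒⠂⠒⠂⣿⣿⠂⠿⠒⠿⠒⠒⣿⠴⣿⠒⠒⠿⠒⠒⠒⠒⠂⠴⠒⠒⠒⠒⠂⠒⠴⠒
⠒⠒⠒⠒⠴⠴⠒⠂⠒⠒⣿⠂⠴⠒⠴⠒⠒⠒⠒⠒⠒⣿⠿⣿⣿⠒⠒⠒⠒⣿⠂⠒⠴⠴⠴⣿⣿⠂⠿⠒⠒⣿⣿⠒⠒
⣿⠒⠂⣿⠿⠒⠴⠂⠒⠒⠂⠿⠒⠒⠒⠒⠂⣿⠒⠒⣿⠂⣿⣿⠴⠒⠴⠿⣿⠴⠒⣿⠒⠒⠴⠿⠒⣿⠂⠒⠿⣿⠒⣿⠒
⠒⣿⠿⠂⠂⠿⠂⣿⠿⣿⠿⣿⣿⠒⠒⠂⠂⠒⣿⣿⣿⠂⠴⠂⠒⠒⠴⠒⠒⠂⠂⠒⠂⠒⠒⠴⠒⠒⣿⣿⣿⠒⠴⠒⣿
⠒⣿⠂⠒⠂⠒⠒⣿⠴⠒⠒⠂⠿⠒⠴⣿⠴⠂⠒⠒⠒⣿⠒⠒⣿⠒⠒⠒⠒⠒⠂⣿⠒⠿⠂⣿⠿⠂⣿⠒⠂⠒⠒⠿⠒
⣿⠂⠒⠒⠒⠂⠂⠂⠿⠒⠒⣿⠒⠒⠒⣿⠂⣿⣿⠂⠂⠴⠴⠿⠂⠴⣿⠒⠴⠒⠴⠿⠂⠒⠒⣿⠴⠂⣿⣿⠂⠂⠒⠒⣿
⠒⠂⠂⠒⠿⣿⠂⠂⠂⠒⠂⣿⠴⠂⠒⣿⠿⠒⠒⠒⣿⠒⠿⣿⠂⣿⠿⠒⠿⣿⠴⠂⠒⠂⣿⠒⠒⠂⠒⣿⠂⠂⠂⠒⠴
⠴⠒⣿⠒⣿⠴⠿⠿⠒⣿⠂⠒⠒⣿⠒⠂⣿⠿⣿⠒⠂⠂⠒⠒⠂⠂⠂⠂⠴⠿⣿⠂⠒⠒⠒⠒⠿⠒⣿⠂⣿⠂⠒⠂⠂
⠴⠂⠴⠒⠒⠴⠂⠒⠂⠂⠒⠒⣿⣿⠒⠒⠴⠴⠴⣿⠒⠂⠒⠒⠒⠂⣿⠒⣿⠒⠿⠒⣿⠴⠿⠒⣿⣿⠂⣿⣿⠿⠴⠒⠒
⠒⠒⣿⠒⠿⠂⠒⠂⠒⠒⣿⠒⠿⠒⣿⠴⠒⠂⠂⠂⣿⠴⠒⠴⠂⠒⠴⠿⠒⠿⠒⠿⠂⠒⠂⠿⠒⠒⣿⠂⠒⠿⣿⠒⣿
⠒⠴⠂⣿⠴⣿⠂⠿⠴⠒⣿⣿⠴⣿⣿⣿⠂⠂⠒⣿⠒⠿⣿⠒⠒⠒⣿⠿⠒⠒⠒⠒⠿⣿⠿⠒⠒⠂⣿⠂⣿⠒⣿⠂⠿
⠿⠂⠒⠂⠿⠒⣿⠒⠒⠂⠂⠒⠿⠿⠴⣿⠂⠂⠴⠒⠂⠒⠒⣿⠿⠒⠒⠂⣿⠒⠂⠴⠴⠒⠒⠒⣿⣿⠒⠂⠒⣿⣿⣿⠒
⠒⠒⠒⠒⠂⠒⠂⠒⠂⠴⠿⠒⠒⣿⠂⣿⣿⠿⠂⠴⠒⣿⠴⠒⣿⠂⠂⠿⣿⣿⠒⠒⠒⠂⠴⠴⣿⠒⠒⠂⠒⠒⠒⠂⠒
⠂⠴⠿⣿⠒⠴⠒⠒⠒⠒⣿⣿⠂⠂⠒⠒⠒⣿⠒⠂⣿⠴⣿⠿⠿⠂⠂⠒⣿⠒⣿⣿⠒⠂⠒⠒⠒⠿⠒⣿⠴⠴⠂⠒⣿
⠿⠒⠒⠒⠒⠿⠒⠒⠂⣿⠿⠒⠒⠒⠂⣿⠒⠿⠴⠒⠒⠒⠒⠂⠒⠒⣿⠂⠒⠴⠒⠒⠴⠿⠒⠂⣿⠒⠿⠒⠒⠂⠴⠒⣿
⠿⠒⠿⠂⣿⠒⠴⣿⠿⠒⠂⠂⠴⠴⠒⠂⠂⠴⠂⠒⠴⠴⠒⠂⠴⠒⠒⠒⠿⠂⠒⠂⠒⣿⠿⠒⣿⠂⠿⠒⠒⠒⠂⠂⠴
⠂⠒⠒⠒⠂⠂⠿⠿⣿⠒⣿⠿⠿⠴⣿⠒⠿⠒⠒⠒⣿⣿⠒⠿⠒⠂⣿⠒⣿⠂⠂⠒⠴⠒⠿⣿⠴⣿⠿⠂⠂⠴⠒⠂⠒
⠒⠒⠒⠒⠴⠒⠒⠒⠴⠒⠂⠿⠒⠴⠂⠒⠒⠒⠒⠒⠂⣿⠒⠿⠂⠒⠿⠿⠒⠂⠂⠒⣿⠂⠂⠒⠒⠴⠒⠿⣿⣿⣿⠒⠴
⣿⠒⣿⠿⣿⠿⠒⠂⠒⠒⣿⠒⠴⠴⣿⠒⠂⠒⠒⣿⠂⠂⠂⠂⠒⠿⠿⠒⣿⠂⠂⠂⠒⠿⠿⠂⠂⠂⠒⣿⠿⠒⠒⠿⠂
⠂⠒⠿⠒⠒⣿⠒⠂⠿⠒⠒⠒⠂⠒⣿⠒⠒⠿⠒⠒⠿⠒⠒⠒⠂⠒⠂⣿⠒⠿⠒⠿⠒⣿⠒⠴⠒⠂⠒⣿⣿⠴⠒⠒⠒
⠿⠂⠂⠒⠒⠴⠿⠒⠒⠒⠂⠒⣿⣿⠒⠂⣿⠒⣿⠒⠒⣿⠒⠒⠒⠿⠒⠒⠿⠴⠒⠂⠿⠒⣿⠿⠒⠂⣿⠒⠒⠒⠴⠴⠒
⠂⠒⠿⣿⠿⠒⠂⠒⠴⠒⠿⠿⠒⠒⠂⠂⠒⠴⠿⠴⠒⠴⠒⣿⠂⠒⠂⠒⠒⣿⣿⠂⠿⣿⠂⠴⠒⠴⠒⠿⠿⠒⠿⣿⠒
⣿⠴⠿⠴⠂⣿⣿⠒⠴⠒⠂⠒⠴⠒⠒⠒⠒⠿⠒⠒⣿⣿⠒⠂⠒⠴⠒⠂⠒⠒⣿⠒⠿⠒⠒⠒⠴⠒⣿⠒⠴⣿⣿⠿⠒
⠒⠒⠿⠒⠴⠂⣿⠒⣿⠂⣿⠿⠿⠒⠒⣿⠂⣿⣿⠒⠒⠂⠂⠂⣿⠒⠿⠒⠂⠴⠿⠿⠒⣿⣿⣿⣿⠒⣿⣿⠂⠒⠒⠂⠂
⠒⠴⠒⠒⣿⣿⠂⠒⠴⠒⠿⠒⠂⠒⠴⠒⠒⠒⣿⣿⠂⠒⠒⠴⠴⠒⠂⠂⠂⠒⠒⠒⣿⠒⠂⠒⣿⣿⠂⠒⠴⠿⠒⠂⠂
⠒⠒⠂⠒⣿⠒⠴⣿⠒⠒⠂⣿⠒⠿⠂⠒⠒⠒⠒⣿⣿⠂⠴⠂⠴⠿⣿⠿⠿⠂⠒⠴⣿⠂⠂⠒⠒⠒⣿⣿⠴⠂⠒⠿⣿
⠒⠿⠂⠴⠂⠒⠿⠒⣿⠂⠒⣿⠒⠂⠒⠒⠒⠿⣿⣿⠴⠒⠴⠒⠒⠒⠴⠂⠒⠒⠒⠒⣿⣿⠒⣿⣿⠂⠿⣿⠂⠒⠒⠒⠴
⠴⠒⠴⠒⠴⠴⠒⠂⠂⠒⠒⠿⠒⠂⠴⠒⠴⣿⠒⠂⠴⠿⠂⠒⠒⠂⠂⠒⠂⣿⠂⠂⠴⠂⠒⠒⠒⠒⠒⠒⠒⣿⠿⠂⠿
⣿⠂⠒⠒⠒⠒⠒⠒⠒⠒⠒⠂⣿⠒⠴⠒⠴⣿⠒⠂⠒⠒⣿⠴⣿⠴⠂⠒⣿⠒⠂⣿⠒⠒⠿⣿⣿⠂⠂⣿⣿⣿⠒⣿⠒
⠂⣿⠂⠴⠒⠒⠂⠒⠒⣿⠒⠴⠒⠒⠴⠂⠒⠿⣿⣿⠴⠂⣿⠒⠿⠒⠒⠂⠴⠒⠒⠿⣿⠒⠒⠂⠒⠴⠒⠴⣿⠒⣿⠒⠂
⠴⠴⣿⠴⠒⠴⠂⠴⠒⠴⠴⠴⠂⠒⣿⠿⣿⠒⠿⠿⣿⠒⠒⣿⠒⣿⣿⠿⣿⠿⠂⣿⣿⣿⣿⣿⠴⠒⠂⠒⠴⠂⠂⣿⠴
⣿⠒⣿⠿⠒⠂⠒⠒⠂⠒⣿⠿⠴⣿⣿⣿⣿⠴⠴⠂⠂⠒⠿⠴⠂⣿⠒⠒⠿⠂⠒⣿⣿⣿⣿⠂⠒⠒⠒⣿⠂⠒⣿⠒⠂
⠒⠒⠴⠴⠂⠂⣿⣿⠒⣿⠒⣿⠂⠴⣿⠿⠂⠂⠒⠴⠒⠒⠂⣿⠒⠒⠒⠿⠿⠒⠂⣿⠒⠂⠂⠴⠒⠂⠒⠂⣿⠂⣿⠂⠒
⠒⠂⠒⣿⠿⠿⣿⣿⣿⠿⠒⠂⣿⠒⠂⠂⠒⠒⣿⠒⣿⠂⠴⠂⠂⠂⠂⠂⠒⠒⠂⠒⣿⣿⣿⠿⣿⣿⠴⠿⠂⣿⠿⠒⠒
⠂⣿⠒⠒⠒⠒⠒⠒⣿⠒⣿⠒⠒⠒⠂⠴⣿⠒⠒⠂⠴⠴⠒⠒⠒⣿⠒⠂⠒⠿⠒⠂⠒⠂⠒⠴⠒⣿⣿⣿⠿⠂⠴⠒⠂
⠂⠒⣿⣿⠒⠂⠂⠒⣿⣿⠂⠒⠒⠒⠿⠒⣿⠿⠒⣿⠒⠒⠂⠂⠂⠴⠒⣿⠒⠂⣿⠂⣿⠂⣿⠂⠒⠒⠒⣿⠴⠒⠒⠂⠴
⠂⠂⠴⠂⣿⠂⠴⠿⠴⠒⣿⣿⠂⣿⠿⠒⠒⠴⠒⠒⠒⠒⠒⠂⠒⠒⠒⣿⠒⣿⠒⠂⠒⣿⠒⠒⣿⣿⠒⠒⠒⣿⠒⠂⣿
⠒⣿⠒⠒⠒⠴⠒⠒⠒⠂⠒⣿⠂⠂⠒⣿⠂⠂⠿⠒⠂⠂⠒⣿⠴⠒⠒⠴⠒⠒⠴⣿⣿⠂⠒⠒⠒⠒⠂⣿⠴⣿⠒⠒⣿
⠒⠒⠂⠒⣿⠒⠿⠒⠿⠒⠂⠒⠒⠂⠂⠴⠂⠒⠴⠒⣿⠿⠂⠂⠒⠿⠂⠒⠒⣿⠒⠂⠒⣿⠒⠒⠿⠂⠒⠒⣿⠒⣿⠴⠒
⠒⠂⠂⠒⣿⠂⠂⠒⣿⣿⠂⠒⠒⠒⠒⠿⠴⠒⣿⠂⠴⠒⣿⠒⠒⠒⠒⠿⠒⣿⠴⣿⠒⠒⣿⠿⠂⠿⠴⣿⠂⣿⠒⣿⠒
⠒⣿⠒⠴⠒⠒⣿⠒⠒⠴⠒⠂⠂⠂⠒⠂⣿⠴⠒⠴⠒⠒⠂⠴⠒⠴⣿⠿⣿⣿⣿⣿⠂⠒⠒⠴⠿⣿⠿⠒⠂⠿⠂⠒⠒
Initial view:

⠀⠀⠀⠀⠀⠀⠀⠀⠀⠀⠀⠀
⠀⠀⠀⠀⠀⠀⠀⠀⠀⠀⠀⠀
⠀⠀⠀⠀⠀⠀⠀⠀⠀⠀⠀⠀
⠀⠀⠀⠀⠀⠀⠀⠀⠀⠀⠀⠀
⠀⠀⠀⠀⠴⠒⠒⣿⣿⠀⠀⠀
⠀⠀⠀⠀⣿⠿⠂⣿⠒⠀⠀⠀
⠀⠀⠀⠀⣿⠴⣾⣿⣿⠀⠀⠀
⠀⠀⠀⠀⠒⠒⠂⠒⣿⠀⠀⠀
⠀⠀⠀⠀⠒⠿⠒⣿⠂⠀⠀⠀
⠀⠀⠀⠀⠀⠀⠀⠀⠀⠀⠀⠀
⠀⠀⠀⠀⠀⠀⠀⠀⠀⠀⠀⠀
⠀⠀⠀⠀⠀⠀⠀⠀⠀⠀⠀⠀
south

⠀⠀⠀⠀⠀⠀⠀⠀⠀⠀⠀⠀
⠀⠀⠀⠀⠀⠀⠀⠀⠀⠀⠀⠀
⠀⠀⠀⠀⠀⠀⠀⠀⠀⠀⠀⠀
⠀⠀⠀⠀⠴⠒⠒⣿⣿⠀⠀⠀
⠀⠀⠀⠀⣿⠿⠂⣿⠒⠀⠀⠀
⠀⠀⠀⠀⣿⠴⠂⣿⣿⠀⠀⠀
⠀⠀⠀⠀⠒⠒⣾⠒⣿⠀⠀⠀
⠀⠀⠀⠀⠒⠿⠒⣿⠂⠀⠀⠀
⠀⠀⠀⠀⠒⣿⣿⠂⣿⠀⠀⠀
⠀⠀⠀⠀⠀⠀⠀⠀⠀⠀⠀⠀
⠀⠀⠀⠀⠀⠀⠀⠀⠀⠀⠀⠀
⠀⠀⠀⠀⠀⠀⠀⠀⠀⠀⠀⠀

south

⠀⠀⠀⠀⠀⠀⠀⠀⠀⠀⠀⠀
⠀⠀⠀⠀⠀⠀⠀⠀⠀⠀⠀⠀
⠀⠀⠀⠀⠴⠒⠒⣿⣿⠀⠀⠀
⠀⠀⠀⠀⣿⠿⠂⣿⠒⠀⠀⠀
⠀⠀⠀⠀⣿⠴⠂⣿⣿⠀⠀⠀
⠀⠀⠀⠀⠒⠒⠂⠒⣿⠀⠀⠀
⠀⠀⠀⠀⠒⠿⣾⣿⠂⠀⠀⠀
⠀⠀⠀⠀⠒⣿⣿⠂⣿⠀⠀⠀
⠀⠀⠀⠀⠿⠒⠒⣿⠂⠀⠀⠀
⠀⠀⠀⠀⠀⠀⠀⠀⠀⠀⠀⠀
⠀⠀⠀⠀⠀⠀⠀⠀⠀⠀⠀⠀
⠀⠀⠀⠀⠀⠀⠀⠀⠀⠀⠀⠀

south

⠀⠀⠀⠀⠀⠀⠀⠀⠀⠀⠀⠀
⠀⠀⠀⠀⠴⠒⠒⣿⣿⠀⠀⠀
⠀⠀⠀⠀⣿⠿⠂⣿⠒⠀⠀⠀
⠀⠀⠀⠀⣿⠴⠂⣿⣿⠀⠀⠀
⠀⠀⠀⠀⠒⠒⠂⠒⣿⠀⠀⠀
⠀⠀⠀⠀⠒⠿⠒⣿⠂⠀⠀⠀
⠀⠀⠀⠀⠒⣿⣾⠂⣿⠀⠀⠀
⠀⠀⠀⠀⠿⠒⠒⣿⠂⠀⠀⠀
⠀⠀⠀⠀⠒⠒⠂⣿⠂⠀⠀⠀
⠀⠀⠀⠀⠀⠀⠀⠀⠀⠀⠀⠀
⠀⠀⠀⠀⠀⠀⠀⠀⠀⠀⠀⠀
⠀⠀⠀⠀⠀⠀⠀⠀⠀⠀⠀⠀

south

⠀⠀⠀⠀⠴⠒⠒⣿⣿⠀⠀⠀
⠀⠀⠀⠀⣿⠿⠂⣿⠒⠀⠀⠀
⠀⠀⠀⠀⣿⠴⠂⣿⣿⠀⠀⠀
⠀⠀⠀⠀⠒⠒⠂⠒⣿⠀⠀⠀
⠀⠀⠀⠀⠒⠿⠒⣿⠂⠀⠀⠀
⠀⠀⠀⠀⠒⣿⣿⠂⣿⠀⠀⠀
⠀⠀⠀⠀⠿⠒⣾⣿⠂⠀⠀⠀
⠀⠀⠀⠀⠒⠒⠂⣿⠂⠀⠀⠀
⠀⠀⠀⠀⠒⣿⣿⠒⠂⠀⠀⠀
⠀⠀⠀⠀⠀⠀⠀⠀⠀⠀⠀⠀
⠀⠀⠀⠀⠀⠀⠀⠀⠀⠀⠀⠀
⠀⠀⠀⠀⠀⠀⠀⠀⠀⠀⠀⠀

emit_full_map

⠴⠒⠒⣿⣿
⣿⠿⠂⣿⠒
⣿⠴⠂⣿⣿
⠒⠒⠂⠒⣿
⠒⠿⠒⣿⠂
⠒⣿⣿⠂⣿
⠿⠒⣾⣿⠂
⠒⠒⠂⣿⠂
⠒⣿⣿⠒⠂

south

⠀⠀⠀⠀⣿⠿⠂⣿⠒⠀⠀⠀
⠀⠀⠀⠀⣿⠴⠂⣿⣿⠀⠀⠀
⠀⠀⠀⠀⠒⠒⠂⠒⣿⠀⠀⠀
⠀⠀⠀⠀⠒⠿⠒⣿⠂⠀⠀⠀
⠀⠀⠀⠀⠒⣿⣿⠂⣿⠀⠀⠀
⠀⠀⠀⠀⠿⠒⠒⣿⠂⠀⠀⠀
⠀⠀⠀⠀⠒⠒⣾⣿⠂⠀⠀⠀
⠀⠀⠀⠀⠒⣿⣿⠒⠂⠀⠀⠀
⠀⠀⠀⠀⠴⣿⠒⠒⠂⠀⠀⠀
⠀⠀⠀⠀⠀⠀⠀⠀⠀⠀⠀⠀
⠀⠀⠀⠀⠀⠀⠀⠀⠀⠀⠀⠀
⠀⠀⠀⠀⠀⠀⠀⠀⠀⠀⠀⠀

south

⠀⠀⠀⠀⣿⠴⠂⣿⣿⠀⠀⠀
⠀⠀⠀⠀⠒⠒⠂⠒⣿⠀⠀⠀
⠀⠀⠀⠀⠒⠿⠒⣿⠂⠀⠀⠀
⠀⠀⠀⠀⠒⣿⣿⠂⣿⠀⠀⠀
⠀⠀⠀⠀⠿⠒⠒⣿⠂⠀⠀⠀
⠀⠀⠀⠀⠒⠒⠂⣿⠂⠀⠀⠀
⠀⠀⠀⠀⠒⣿⣾⠒⠂⠀⠀⠀
⠀⠀⠀⠀⠴⣿⠒⠒⠂⠀⠀⠀
⠀⠀⠀⠀⠒⠒⠿⠒⣿⠀⠀⠀
⠀⠀⠀⠀⠀⠀⠀⠀⠀⠀⠀⠀
⠀⠀⠀⠀⠀⠀⠀⠀⠀⠀⠀⠀
⠀⠀⠀⠀⠀⠀⠀⠀⠀⠀⠀⠀

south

⠀⠀⠀⠀⠒⠒⠂⠒⣿⠀⠀⠀
⠀⠀⠀⠀⠒⠿⠒⣿⠂⠀⠀⠀
⠀⠀⠀⠀⠒⣿⣿⠂⣿⠀⠀⠀
⠀⠀⠀⠀⠿⠒⠒⣿⠂⠀⠀⠀
⠀⠀⠀⠀⠒⠒⠂⣿⠂⠀⠀⠀
⠀⠀⠀⠀⠒⣿⣿⠒⠂⠀⠀⠀
⠀⠀⠀⠀⠴⣿⣾⠒⠂⠀⠀⠀
⠀⠀⠀⠀⠒⠒⠿⠒⣿⠀⠀⠀
⠀⠀⠀⠀⠂⣿⠒⠿⠒⠀⠀⠀
⠀⠀⠀⠀⠀⠀⠀⠀⠀⠀⠀⠀
⠀⠀⠀⠀⠀⠀⠀⠀⠀⠀⠀⠀
⠀⠀⠀⠀⠀⠀⠀⠀⠀⠀⠀⠀

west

⠀⠀⠀⠀⠀⠒⠒⠂⠒⣿⠀⠀
⠀⠀⠀⠀⠀⠒⠿⠒⣿⠂⠀⠀
⠀⠀⠀⠀⠀⠒⣿⣿⠂⣿⠀⠀
⠀⠀⠀⠀⠀⠿⠒⠒⣿⠂⠀⠀
⠀⠀⠀⠀⠿⠒⠒⠂⣿⠂⠀⠀
⠀⠀⠀⠀⠒⠒⣿⣿⠒⠂⠀⠀
⠀⠀⠀⠀⠴⠴⣾⠒⠒⠂⠀⠀
⠀⠀⠀⠀⠒⠒⠒⠿⠒⣿⠀⠀
⠀⠀⠀⠀⠒⠂⣿⠒⠿⠒⠀⠀
⠀⠀⠀⠀⠀⠀⠀⠀⠀⠀⠀⠀
⠀⠀⠀⠀⠀⠀⠀⠀⠀⠀⠀⠀
⠀⠀⠀⠀⠀⠀⠀⠀⠀⠀⠀⠀

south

⠀⠀⠀⠀⠀⠒⠿⠒⣿⠂⠀⠀
⠀⠀⠀⠀⠀⠒⣿⣿⠂⣿⠀⠀
⠀⠀⠀⠀⠀⠿⠒⠒⣿⠂⠀⠀
⠀⠀⠀⠀⠿⠒⠒⠂⣿⠂⠀⠀
⠀⠀⠀⠀⠒⠒⣿⣿⠒⠂⠀⠀
⠀⠀⠀⠀⠴⠴⣿⠒⠒⠂⠀⠀
⠀⠀⠀⠀⠒⠒⣾⠿⠒⣿⠀⠀
⠀⠀⠀⠀⠒⠂⣿⠒⠿⠒⠀⠀
⠀⠀⠀⠀⠿⠒⣿⠂⠿⠀⠀⠀
⠀⠀⠀⠀⠀⠀⠀⠀⠀⠀⠀⠀
⠀⠀⠀⠀⠀⠀⠀⠀⠀⠀⠀⠀
⠀⠀⠀⠀⠀⠀⠀⠀⠀⠀⠀⠀

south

⠀⠀⠀⠀⠀⠒⣿⣿⠂⣿⠀⠀
⠀⠀⠀⠀⠀⠿⠒⠒⣿⠂⠀⠀
⠀⠀⠀⠀⠿⠒⠒⠂⣿⠂⠀⠀
⠀⠀⠀⠀⠒⠒⣿⣿⠒⠂⠀⠀
⠀⠀⠀⠀⠴⠴⣿⠒⠒⠂⠀⠀
⠀⠀⠀⠀⠒⠒⠒⠿⠒⣿⠀⠀
⠀⠀⠀⠀⠒⠂⣾⠒⠿⠒⠀⠀
⠀⠀⠀⠀⠿⠒⣿⠂⠿⠀⠀⠀
⠀⠀⠀⠀⠿⣿⠴⣿⠿⠀⠀⠀
⠀⠀⠀⠀⠀⠀⠀⠀⠀⠀⠀⠀
⠀⠀⠀⠀⠀⠀⠀⠀⠀⠀⠀⠀
⠀⠀⠀⠀⠀⠀⠀⠀⠀⠀⠀⠀

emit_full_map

⠀⠴⠒⠒⣿⣿
⠀⣿⠿⠂⣿⠒
⠀⣿⠴⠂⣿⣿
⠀⠒⠒⠂⠒⣿
⠀⠒⠿⠒⣿⠂
⠀⠒⣿⣿⠂⣿
⠀⠿⠒⠒⣿⠂
⠿⠒⠒⠂⣿⠂
⠒⠒⣿⣿⠒⠂
⠴⠴⣿⠒⠒⠂
⠒⠒⠒⠿⠒⣿
⠒⠂⣾⠒⠿⠒
⠿⠒⣿⠂⠿⠀
⠿⣿⠴⣿⠿⠀

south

⠀⠀⠀⠀⠀⠿⠒⠒⣿⠂⠀⠀
⠀⠀⠀⠀⠿⠒⠒⠂⣿⠂⠀⠀
⠀⠀⠀⠀⠒⠒⣿⣿⠒⠂⠀⠀
⠀⠀⠀⠀⠴⠴⣿⠒⠒⠂⠀⠀
⠀⠀⠀⠀⠒⠒⠒⠿⠒⣿⠀⠀
⠀⠀⠀⠀⠒⠂⣿⠒⠿⠒⠀⠀
⠀⠀⠀⠀⠿⠒⣾⠂⠿⠀⠀⠀
⠀⠀⠀⠀⠿⣿⠴⣿⠿⠀⠀⠀
⠀⠀⠀⠀⠂⠒⠒⠴⠒⠀⠀⠀
⠀⠀⠀⠀⠀⠀⠀⠀⠀⠀⠀⠀
⠀⠀⠀⠀⠀⠀⠀⠀⠀⠀⠀⠀
⠀⠀⠀⠀⠀⠀⠀⠀⠀⠀⠀⠀

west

⠀⠀⠀⠀⠀⠀⠿⠒⠒⣿⠂⠀
⠀⠀⠀⠀⠀⠿⠒⠒⠂⣿⠂⠀
⠀⠀⠀⠀⠀⠒⠒⣿⣿⠒⠂⠀
⠀⠀⠀⠀⠀⠴⠴⣿⠒⠒⠂⠀
⠀⠀⠀⠀⠂⠒⠒⠒⠿⠒⣿⠀
⠀⠀⠀⠀⠿⠒⠂⣿⠒⠿⠒⠀
⠀⠀⠀⠀⣿⠿⣾⣿⠂⠿⠀⠀
⠀⠀⠀⠀⠒⠿⣿⠴⣿⠿⠀⠀
⠀⠀⠀⠀⠂⠂⠒⠒⠴⠒⠀⠀
⠀⠀⠀⠀⠀⠀⠀⠀⠀⠀⠀⠀
⠀⠀⠀⠀⠀⠀⠀⠀⠀⠀⠀⠀
⠀⠀⠀⠀⠀⠀⠀⠀⠀⠀⠀⠀

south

⠀⠀⠀⠀⠀⠿⠒⠒⠂⣿⠂⠀
⠀⠀⠀⠀⠀⠒⠒⣿⣿⠒⠂⠀
⠀⠀⠀⠀⠀⠴⠴⣿⠒⠒⠂⠀
⠀⠀⠀⠀⠂⠒⠒⠒⠿⠒⣿⠀
⠀⠀⠀⠀⠿⠒⠂⣿⠒⠿⠒⠀
⠀⠀⠀⠀⣿⠿⠒⣿⠂⠿⠀⠀
⠀⠀⠀⠀⠒⠿⣾⠴⣿⠿⠀⠀
⠀⠀⠀⠀⠂⠂⠒⠒⠴⠒⠀⠀
⠀⠀⠀⠀⠿⠿⠂⠂⠂⠀⠀⠀
⠀⠀⠀⠀⠀⠀⠀⠀⠀⠀⠀⠀
⠀⠀⠀⠀⠀⠀⠀⠀⠀⠀⠀⠀
⠀⠀⠀⠀⠀⠀⠀⠀⠀⠀⠀⠀

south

⠀⠀⠀⠀⠀⠒⠒⣿⣿⠒⠂⠀
⠀⠀⠀⠀⠀⠴⠴⣿⠒⠒⠂⠀
⠀⠀⠀⠀⠂⠒⠒⠒⠿⠒⣿⠀
⠀⠀⠀⠀⠿⠒⠂⣿⠒⠿⠒⠀
⠀⠀⠀⠀⣿⠿⠒⣿⠂⠿⠀⠀
⠀⠀⠀⠀⠒⠿⣿⠴⣿⠿⠀⠀
⠀⠀⠀⠀⠂⠂⣾⠒⠴⠒⠀⠀
⠀⠀⠀⠀⠿⠿⠂⠂⠂⠀⠀⠀
⠀⠀⠀⠀⣿⠒⠴⠒⠂⠀⠀⠀
⠀⠀⠀⠀⠀⠀⠀⠀⠀⠀⠀⠀
⠀⠀⠀⠀⠀⠀⠀⠀⠀⠀⠀⠀
⠀⠀⠀⠀⠀⠀⠀⠀⠀⠀⠀⠀

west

⠀⠀⠀⠀⠀⠀⠒⠒⣿⣿⠒⠂
⠀⠀⠀⠀⠀⠀⠴⠴⣿⠒⠒⠂
⠀⠀⠀⠀⠀⠂⠒⠒⠒⠿⠒⣿
⠀⠀⠀⠀⠀⠿⠒⠂⣿⠒⠿⠒
⠀⠀⠀⠀⠒⣿⠿⠒⣿⠂⠿⠀
⠀⠀⠀⠀⠴⠒⠿⣿⠴⣿⠿⠀
⠀⠀⠀⠀⣿⠂⣾⠒⠒⠴⠒⠀
⠀⠀⠀⠀⠒⠿⠿⠂⠂⠂⠀⠀
⠀⠀⠀⠀⠒⣿⠒⠴⠒⠂⠀⠀
⠀⠀⠀⠀⠀⠀⠀⠀⠀⠀⠀⠀
⠀⠀⠀⠀⠀⠀⠀⠀⠀⠀⠀⠀
⠀⠀⠀⠀⠀⠀⠀⠀⠀⠀⠀⠀

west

⠀⠀⠀⠀⠀⠀⠀⠒⠒⣿⣿⠒
⠀⠀⠀⠀⠀⠀⠀⠴⠴⣿⠒⠒
⠀⠀⠀⠀⠀⠀⠂⠒⠒⠒⠿⠒
⠀⠀⠀⠀⠀⠀⠿⠒⠂⣿⠒⠿
⠀⠀⠀⠀⠂⠒⣿⠿⠒⣿⠂⠿
⠀⠀⠀⠀⠒⠴⠒⠿⣿⠴⣿⠿
⠀⠀⠀⠀⠒⣿⣾⠂⠒⠒⠴⠒
⠀⠀⠀⠀⠂⠒⠿⠿⠂⠂⠂⠀
⠀⠀⠀⠀⠿⠒⣿⠒⠴⠒⠂⠀
⠀⠀⠀⠀⠀⠀⠀⠀⠀⠀⠀⠀
⠀⠀⠀⠀⠀⠀⠀⠀⠀⠀⠀⠀
⠀⠀⠀⠀⠀⠀⠀⠀⠀⠀⠀⠀

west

⠀⠀⠀⠀⠀⠀⠀⠀⠒⠒⣿⣿
⠀⠀⠀⠀⠀⠀⠀⠀⠴⠴⣿⠒
⠀⠀⠀⠀⠀⠀⠀⠂⠒⠒⠒⠿
⠀⠀⠀⠀⠀⠀⠀⠿⠒⠂⣿⠒
⠀⠀⠀⠀⠒⠂⠒⣿⠿⠒⣿⠂
⠀⠀⠀⠀⠂⠒⠴⠒⠿⣿⠴⣿
⠀⠀⠀⠀⠂⠒⣾⠂⠂⠒⠒⠴
⠀⠀⠀⠀⠂⠂⠒⠿⠿⠂⠂⠂
⠀⠀⠀⠀⠒⠿⠒⣿⠒⠴⠒⠂
⠀⠀⠀⠀⠀⠀⠀⠀⠀⠀⠀⠀
⠀⠀⠀⠀⠀⠀⠀⠀⠀⠀⠀⠀
⠀⠀⠀⠀⠀⠀⠀⠀⠀⠀⠀⠀

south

⠀⠀⠀⠀⠀⠀⠀⠀⠴⠴⣿⠒
⠀⠀⠀⠀⠀⠀⠀⠂⠒⠒⠒⠿
⠀⠀⠀⠀⠀⠀⠀⠿⠒⠂⣿⠒
⠀⠀⠀⠀⠒⠂⠒⣿⠿⠒⣿⠂
⠀⠀⠀⠀⠂⠒⠴⠒⠿⣿⠴⣿
⠀⠀⠀⠀⠂⠒⣿⠂⠂⠒⠒⠴
⠀⠀⠀⠀⠂⠂⣾⠿⠿⠂⠂⠂
⠀⠀⠀⠀⠒⠿⠒⣿⠒⠴⠒⠂
⠀⠀⠀⠀⠒⠂⠿⠒⣿⠀⠀⠀
⠀⠀⠀⠀⠀⠀⠀⠀⠀⠀⠀⠀
⠀⠀⠀⠀⠀⠀⠀⠀⠀⠀⠀⠀
⠀⠀⠀⠀⠀⠀⠀⠀⠀⠀⠀⠀

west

⠀⠀⠀⠀⠀⠀⠀⠀⠀⠴⠴⣿
⠀⠀⠀⠀⠀⠀⠀⠀⠂⠒⠒⠒
⠀⠀⠀⠀⠀⠀⠀⠀⠿⠒⠂⣿
⠀⠀⠀⠀⠀⠒⠂⠒⣿⠿⠒⣿
⠀⠀⠀⠀⠂⠂⠒⠴⠒⠿⣿⠴
⠀⠀⠀⠀⠂⠂⠒⣿⠂⠂⠒⠒
⠀⠀⠀⠀⠂⠂⣾⠒⠿⠿⠂⠂
⠀⠀⠀⠀⠿⠒⠿⠒⣿⠒⠴⠒
⠀⠀⠀⠀⠴⠒⠂⠿⠒⣿⠀⠀
⠀⠀⠀⠀⠀⠀⠀⠀⠀⠀⠀⠀
⠀⠀⠀⠀⠀⠀⠀⠀⠀⠀⠀⠀
⠀⠀⠀⠀⠀⠀⠀⠀⠀⠀⠀⠀

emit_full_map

⠀⠀⠀⠀⠀⠀⠴⠒⠒⣿⣿
⠀⠀⠀⠀⠀⠀⣿⠿⠂⣿⠒
⠀⠀⠀⠀⠀⠀⣿⠴⠂⣿⣿
⠀⠀⠀⠀⠀⠀⠒⠒⠂⠒⣿
⠀⠀⠀⠀⠀⠀⠒⠿⠒⣿⠂
⠀⠀⠀⠀⠀⠀⠒⣿⣿⠂⣿
⠀⠀⠀⠀⠀⠀⠿⠒⠒⣿⠂
⠀⠀⠀⠀⠀⠿⠒⠒⠂⣿⠂
⠀⠀⠀⠀⠀⠒⠒⣿⣿⠒⠂
⠀⠀⠀⠀⠀⠴⠴⣿⠒⠒⠂
⠀⠀⠀⠀⠂⠒⠒⠒⠿⠒⣿
⠀⠀⠀⠀⠿⠒⠂⣿⠒⠿⠒
⠀⠒⠂⠒⣿⠿⠒⣿⠂⠿⠀
⠂⠂⠒⠴⠒⠿⣿⠴⣿⠿⠀
⠂⠂⠒⣿⠂⠂⠒⠒⠴⠒⠀
⠂⠂⣾⠒⠿⠿⠂⠂⠂⠀⠀
⠿⠒⠿⠒⣿⠒⠴⠒⠂⠀⠀
⠴⠒⠂⠿⠒⣿⠀⠀⠀⠀⠀


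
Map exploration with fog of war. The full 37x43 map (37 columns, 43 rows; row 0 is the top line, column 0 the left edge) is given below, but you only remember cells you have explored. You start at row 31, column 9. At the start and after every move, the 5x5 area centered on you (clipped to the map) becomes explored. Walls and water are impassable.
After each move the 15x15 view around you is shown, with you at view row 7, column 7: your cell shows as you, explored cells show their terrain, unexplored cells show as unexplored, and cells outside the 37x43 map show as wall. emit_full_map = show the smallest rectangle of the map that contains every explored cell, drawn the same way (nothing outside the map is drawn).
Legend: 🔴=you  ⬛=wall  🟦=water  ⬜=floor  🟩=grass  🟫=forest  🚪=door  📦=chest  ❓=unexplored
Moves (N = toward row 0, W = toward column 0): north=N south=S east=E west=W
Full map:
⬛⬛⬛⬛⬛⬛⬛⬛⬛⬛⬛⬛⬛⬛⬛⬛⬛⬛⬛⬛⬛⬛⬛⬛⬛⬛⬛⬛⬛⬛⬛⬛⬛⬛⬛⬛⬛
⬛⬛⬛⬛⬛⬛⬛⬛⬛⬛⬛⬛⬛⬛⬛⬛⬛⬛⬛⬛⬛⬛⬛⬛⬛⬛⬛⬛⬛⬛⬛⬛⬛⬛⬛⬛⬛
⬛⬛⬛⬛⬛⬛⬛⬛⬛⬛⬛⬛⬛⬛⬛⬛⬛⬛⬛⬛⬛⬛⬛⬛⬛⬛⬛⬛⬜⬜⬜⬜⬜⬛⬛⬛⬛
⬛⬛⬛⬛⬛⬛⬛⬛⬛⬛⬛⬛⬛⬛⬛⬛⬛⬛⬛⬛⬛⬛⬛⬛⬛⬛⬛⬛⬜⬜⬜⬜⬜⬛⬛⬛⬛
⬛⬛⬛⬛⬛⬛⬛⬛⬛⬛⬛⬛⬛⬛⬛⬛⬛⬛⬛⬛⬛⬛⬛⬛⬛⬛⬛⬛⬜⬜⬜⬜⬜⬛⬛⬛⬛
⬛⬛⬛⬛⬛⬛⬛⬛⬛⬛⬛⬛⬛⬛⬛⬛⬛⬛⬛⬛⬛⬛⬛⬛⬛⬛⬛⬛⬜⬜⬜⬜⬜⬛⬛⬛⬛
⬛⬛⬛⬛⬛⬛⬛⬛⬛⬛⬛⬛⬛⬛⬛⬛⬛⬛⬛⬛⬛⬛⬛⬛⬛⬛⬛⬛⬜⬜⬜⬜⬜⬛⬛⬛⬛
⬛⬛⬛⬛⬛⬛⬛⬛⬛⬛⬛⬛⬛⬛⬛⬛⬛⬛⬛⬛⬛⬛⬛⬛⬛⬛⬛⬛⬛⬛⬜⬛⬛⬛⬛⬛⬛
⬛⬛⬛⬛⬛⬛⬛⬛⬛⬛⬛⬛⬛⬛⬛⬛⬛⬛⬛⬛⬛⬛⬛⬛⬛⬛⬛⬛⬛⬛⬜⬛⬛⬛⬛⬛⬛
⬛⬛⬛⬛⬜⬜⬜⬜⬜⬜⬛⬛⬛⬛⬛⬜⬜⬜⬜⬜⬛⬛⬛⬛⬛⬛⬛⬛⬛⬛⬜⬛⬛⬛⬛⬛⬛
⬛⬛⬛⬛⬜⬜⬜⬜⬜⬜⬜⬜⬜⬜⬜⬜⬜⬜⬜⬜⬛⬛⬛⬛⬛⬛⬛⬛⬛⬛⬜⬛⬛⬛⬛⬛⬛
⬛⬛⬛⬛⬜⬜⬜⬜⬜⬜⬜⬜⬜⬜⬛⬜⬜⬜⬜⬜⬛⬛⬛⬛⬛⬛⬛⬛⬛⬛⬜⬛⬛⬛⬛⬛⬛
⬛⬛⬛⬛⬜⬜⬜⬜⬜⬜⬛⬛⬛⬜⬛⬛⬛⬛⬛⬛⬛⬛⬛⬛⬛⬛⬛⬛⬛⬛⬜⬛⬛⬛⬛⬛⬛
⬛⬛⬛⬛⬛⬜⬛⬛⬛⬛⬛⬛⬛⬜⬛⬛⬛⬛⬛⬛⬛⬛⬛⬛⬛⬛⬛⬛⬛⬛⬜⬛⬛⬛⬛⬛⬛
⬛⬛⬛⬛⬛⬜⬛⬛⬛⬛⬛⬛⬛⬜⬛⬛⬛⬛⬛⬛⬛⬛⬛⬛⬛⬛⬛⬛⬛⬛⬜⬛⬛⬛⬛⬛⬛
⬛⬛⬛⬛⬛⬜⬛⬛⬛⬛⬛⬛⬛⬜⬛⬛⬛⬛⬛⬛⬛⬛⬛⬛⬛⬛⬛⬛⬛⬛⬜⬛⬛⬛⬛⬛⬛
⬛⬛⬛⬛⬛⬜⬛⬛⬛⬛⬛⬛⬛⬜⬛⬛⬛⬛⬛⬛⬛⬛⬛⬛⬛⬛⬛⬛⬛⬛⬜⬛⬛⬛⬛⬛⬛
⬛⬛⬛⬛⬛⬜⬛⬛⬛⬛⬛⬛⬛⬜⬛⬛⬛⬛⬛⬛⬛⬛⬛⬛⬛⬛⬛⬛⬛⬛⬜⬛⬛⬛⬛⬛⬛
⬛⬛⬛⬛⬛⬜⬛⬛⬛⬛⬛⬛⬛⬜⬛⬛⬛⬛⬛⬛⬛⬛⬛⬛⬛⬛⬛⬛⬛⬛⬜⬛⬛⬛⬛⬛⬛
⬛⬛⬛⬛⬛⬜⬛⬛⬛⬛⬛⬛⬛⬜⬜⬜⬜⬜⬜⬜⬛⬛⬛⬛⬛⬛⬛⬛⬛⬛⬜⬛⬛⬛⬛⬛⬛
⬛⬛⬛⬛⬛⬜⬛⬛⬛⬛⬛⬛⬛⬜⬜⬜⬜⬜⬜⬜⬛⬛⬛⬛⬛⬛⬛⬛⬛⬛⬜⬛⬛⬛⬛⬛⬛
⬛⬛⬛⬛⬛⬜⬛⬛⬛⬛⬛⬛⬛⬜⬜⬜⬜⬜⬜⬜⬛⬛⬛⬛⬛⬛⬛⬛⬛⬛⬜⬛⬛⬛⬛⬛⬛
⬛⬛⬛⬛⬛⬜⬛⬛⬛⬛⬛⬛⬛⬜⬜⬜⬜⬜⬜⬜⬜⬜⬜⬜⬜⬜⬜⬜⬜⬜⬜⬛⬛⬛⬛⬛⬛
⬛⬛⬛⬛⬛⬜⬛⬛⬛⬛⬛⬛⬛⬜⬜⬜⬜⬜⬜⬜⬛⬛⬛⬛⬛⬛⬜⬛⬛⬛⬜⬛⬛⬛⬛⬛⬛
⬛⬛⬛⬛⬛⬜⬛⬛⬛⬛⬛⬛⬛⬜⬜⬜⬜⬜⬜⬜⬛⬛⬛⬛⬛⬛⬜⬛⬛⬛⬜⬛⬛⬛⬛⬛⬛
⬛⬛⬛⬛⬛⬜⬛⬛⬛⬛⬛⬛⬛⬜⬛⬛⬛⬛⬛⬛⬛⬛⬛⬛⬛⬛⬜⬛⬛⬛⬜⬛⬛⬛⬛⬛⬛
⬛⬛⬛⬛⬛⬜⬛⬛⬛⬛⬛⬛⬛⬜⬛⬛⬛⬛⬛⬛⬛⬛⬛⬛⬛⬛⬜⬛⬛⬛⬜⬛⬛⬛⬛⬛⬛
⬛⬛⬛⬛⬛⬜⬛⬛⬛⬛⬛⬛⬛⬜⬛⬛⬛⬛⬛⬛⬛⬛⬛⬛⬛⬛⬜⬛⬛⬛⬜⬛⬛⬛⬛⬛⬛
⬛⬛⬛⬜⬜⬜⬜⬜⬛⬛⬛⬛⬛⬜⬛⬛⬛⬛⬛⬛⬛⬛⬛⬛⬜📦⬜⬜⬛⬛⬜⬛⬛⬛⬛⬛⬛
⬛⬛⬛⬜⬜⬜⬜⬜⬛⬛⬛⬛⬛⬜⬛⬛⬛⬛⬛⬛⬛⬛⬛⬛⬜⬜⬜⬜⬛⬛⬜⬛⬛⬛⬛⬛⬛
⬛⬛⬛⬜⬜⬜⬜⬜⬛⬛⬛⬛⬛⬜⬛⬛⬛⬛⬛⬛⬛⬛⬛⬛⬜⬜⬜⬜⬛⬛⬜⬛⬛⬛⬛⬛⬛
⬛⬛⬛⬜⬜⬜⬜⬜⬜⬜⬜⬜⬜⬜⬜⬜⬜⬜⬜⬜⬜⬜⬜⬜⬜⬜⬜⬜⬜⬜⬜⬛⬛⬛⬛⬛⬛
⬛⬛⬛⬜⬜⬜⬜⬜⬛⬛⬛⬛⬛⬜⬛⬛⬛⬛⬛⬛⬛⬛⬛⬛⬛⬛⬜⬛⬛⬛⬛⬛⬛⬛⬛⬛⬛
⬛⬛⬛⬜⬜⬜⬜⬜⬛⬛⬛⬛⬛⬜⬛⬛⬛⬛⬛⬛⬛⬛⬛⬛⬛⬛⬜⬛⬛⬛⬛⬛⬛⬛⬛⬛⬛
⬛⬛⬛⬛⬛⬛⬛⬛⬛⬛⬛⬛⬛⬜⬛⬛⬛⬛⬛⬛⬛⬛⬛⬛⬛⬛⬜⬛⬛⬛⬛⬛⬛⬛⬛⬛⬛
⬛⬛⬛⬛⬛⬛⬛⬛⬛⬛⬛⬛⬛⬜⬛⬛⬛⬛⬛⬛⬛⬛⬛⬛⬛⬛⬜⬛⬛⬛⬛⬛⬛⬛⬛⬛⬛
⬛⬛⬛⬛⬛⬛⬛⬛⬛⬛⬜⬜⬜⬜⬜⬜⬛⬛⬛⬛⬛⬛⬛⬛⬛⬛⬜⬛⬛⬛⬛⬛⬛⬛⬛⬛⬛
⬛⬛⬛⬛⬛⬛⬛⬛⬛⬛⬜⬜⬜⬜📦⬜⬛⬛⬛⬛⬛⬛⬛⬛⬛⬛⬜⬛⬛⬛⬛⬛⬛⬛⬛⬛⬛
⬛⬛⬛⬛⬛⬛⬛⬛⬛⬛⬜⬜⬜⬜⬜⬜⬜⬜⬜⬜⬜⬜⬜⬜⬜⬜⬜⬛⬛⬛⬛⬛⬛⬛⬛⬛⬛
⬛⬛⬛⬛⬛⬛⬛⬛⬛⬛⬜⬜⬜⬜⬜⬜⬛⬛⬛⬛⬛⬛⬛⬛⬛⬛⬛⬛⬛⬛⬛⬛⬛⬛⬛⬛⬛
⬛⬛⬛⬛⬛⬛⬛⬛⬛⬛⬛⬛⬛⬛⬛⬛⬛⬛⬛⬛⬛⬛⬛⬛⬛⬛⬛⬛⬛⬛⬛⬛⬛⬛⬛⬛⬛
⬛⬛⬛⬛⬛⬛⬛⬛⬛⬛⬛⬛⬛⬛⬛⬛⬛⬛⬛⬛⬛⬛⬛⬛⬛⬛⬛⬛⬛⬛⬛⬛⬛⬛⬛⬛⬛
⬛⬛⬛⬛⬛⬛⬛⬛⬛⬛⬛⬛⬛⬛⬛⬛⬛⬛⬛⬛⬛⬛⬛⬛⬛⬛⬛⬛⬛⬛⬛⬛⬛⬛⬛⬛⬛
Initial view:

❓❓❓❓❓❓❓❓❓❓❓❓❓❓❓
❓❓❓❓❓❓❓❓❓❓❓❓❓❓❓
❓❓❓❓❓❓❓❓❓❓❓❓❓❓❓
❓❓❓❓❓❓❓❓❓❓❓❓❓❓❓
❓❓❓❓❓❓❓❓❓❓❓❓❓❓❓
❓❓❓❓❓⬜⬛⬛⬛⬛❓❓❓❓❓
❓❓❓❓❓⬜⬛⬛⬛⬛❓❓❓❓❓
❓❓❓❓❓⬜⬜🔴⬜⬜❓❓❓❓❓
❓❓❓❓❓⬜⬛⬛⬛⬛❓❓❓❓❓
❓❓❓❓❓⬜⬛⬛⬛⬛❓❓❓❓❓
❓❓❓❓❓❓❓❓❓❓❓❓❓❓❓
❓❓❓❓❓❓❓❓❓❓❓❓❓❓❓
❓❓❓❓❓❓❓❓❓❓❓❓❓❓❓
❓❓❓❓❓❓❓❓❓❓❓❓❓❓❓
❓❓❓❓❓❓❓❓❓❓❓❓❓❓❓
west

❓❓❓❓❓❓❓❓❓❓❓❓❓❓❓
❓❓❓❓❓❓❓❓❓❓❓❓❓❓❓
❓❓❓❓❓❓❓❓❓❓❓❓❓❓❓
❓❓❓❓❓❓❓❓❓❓❓❓❓❓❓
❓❓❓❓❓❓❓❓❓❓❓❓❓❓❓
❓❓❓❓❓⬜⬜⬛⬛⬛⬛❓❓❓❓
❓❓❓❓❓⬜⬜⬛⬛⬛⬛❓❓❓❓
❓❓❓❓❓⬜⬜🔴⬜⬜⬜❓❓❓❓
❓❓❓❓❓⬜⬜⬛⬛⬛⬛❓❓❓❓
❓❓❓❓❓⬜⬜⬛⬛⬛⬛❓❓❓❓
❓❓❓❓❓❓❓❓❓❓❓❓❓❓❓
❓❓❓❓❓❓❓❓❓❓❓❓❓❓❓
❓❓❓❓❓❓❓❓❓❓❓❓❓❓❓
❓❓❓❓❓❓❓❓❓❓❓❓❓❓❓
❓❓❓❓❓❓❓❓❓❓❓❓❓❓❓

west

❓❓❓❓❓❓❓❓❓❓❓❓❓❓❓
❓❓❓❓❓❓❓❓❓❓❓❓❓❓❓
❓❓❓❓❓❓❓❓❓❓❓❓❓❓❓
❓❓❓❓❓❓❓❓❓❓❓❓❓❓❓
❓❓❓❓❓❓❓❓❓❓❓❓❓❓❓
❓❓❓❓❓⬜⬜⬜⬛⬛⬛⬛❓❓❓
❓❓❓❓❓⬜⬜⬜⬛⬛⬛⬛❓❓❓
❓❓❓❓❓⬜⬜🔴⬜⬜⬜⬜❓❓❓
❓❓❓❓❓⬜⬜⬜⬛⬛⬛⬛❓❓❓
❓❓❓❓❓⬜⬜⬜⬛⬛⬛⬛❓❓❓
❓❓❓❓❓❓❓❓❓❓❓❓❓❓❓
❓❓❓❓❓❓❓❓❓❓❓❓❓❓❓
❓❓❓❓❓❓❓❓❓❓❓❓❓❓❓
❓❓❓❓❓❓❓❓❓❓❓❓❓❓❓
❓❓❓❓❓❓❓❓❓❓❓❓❓❓❓

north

❓❓❓❓❓❓❓❓❓❓❓❓❓❓❓
❓❓❓❓❓❓❓❓❓❓❓❓❓❓❓
❓❓❓❓❓❓❓❓❓❓❓❓❓❓❓
❓❓❓❓❓❓❓❓❓❓❓❓❓❓❓
❓❓❓❓❓❓❓❓❓❓❓❓❓❓❓
❓❓❓❓❓⬜⬜⬜⬛⬛❓❓❓❓❓
❓❓❓❓❓⬜⬜⬜⬛⬛⬛⬛❓❓❓
❓❓❓❓❓⬜⬜🔴⬛⬛⬛⬛❓❓❓
❓❓❓❓❓⬜⬜⬜⬜⬜⬜⬜❓❓❓
❓❓❓❓❓⬜⬜⬜⬛⬛⬛⬛❓❓❓
❓❓❓❓❓⬜⬜⬜⬛⬛⬛⬛❓❓❓
❓❓❓❓❓❓❓❓❓❓❓❓❓❓❓
❓❓❓❓❓❓❓❓❓❓❓❓❓❓❓
❓❓❓❓❓❓❓❓❓❓❓❓❓❓❓
❓❓❓❓❓❓❓❓❓❓❓❓❓❓❓

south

❓❓❓❓❓❓❓❓❓❓❓❓❓❓❓
❓❓❓❓❓❓❓❓❓❓❓❓❓❓❓
❓❓❓❓❓❓❓❓❓❓❓❓❓❓❓
❓❓❓❓❓❓❓❓❓❓❓❓❓❓❓
❓❓❓❓❓⬜⬜⬜⬛⬛❓❓❓❓❓
❓❓❓❓❓⬜⬜⬜⬛⬛⬛⬛❓❓❓
❓❓❓❓❓⬜⬜⬜⬛⬛⬛⬛❓❓❓
❓❓❓❓❓⬜⬜🔴⬜⬜⬜⬜❓❓❓
❓❓❓❓❓⬜⬜⬜⬛⬛⬛⬛❓❓❓
❓❓❓❓❓⬜⬜⬜⬛⬛⬛⬛❓❓❓
❓❓❓❓❓❓❓❓❓❓❓❓❓❓❓
❓❓❓❓❓❓❓❓❓❓❓❓❓❓❓
❓❓❓❓❓❓❓❓❓❓❓❓❓❓❓
❓❓❓❓❓❓❓❓❓❓❓❓❓❓❓
❓❓❓❓❓❓❓❓❓❓❓❓❓❓❓

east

❓❓❓❓❓❓❓❓❓❓❓❓❓❓❓
❓❓❓❓❓❓❓❓❓❓❓❓❓❓❓
❓❓❓❓❓❓❓❓❓❓❓❓❓❓❓
❓❓❓❓❓❓❓❓❓❓❓❓❓❓❓
❓❓❓❓⬜⬜⬜⬛⬛❓❓❓❓❓❓
❓❓❓❓⬜⬜⬜⬛⬛⬛⬛❓❓❓❓
❓❓❓❓⬜⬜⬜⬛⬛⬛⬛❓❓❓❓
❓❓❓❓⬜⬜⬜🔴⬜⬜⬜❓❓❓❓
❓❓❓❓⬜⬜⬜⬛⬛⬛⬛❓❓❓❓
❓❓❓❓⬜⬜⬜⬛⬛⬛⬛❓❓❓❓
❓❓❓❓❓❓❓❓❓❓❓❓❓❓❓
❓❓❓❓❓❓❓❓❓❓❓❓❓❓❓
❓❓❓❓❓❓❓❓❓❓❓❓❓❓❓
❓❓❓❓❓❓❓❓❓❓❓❓❓❓❓
❓❓❓❓❓❓❓❓❓❓❓❓❓❓❓

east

❓❓❓❓❓❓❓❓❓❓❓❓❓❓❓
❓❓❓❓❓❓❓❓❓❓❓❓❓❓❓
❓❓❓❓❓❓❓❓❓❓❓❓❓❓❓
❓❓❓❓❓❓❓❓❓❓❓❓❓❓❓
❓❓❓⬜⬜⬜⬛⬛❓❓❓❓❓❓❓
❓❓❓⬜⬜⬜⬛⬛⬛⬛❓❓❓❓❓
❓❓❓⬜⬜⬜⬛⬛⬛⬛❓❓❓❓❓
❓❓❓⬜⬜⬜⬜🔴⬜⬜❓❓❓❓❓
❓❓❓⬜⬜⬜⬛⬛⬛⬛❓❓❓❓❓
❓❓❓⬜⬜⬜⬛⬛⬛⬛❓❓❓❓❓
❓❓❓❓❓❓❓❓❓❓❓❓❓❓❓
❓❓❓❓❓❓❓❓❓❓❓❓❓❓❓
❓❓❓❓❓❓❓❓❓❓❓❓❓❓❓
❓❓❓❓❓❓❓❓❓❓❓❓❓❓❓
❓❓❓❓❓❓❓❓❓❓❓❓❓❓❓

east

❓❓❓❓❓❓❓❓❓❓❓❓❓❓❓
❓❓❓❓❓❓❓❓❓❓❓❓❓❓❓
❓❓❓❓❓❓❓❓❓❓❓❓❓❓❓
❓❓❓❓❓❓❓❓❓❓❓❓❓❓❓
❓❓⬜⬜⬜⬛⬛❓❓❓❓❓❓❓❓
❓❓⬜⬜⬜⬛⬛⬛⬛⬛❓❓❓❓❓
❓❓⬜⬜⬜⬛⬛⬛⬛⬛❓❓❓❓❓
❓❓⬜⬜⬜⬜⬜🔴⬜⬜❓❓❓❓❓
❓❓⬜⬜⬜⬛⬛⬛⬛⬛❓❓❓❓❓
❓❓⬜⬜⬜⬛⬛⬛⬛⬛❓❓❓❓❓
❓❓❓❓❓❓❓❓❓❓❓❓❓❓❓
❓❓❓❓❓❓❓❓❓❓❓❓❓❓❓
❓❓❓❓❓❓❓❓❓❓❓❓❓❓❓
❓❓❓❓❓❓❓❓❓❓❓❓❓❓❓
❓❓❓❓❓❓❓❓❓❓❓❓❓❓❓

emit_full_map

⬜⬜⬜⬛⬛❓❓❓
⬜⬜⬜⬛⬛⬛⬛⬛
⬜⬜⬜⬛⬛⬛⬛⬛
⬜⬜⬜⬜⬜🔴⬜⬜
⬜⬜⬜⬛⬛⬛⬛⬛
⬜⬜⬜⬛⬛⬛⬛⬛

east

❓❓❓❓❓❓❓❓❓❓❓❓❓❓❓
❓❓❓❓❓❓❓❓❓❓❓❓❓❓❓
❓❓❓❓❓❓❓❓❓❓❓❓❓❓❓
❓❓❓❓❓❓❓❓❓❓❓❓❓❓❓
❓⬜⬜⬜⬛⬛❓❓❓❓❓❓❓❓❓
❓⬜⬜⬜⬛⬛⬛⬛⬛⬜❓❓❓❓❓
❓⬜⬜⬜⬛⬛⬛⬛⬛⬜❓❓❓❓❓
❓⬜⬜⬜⬜⬜⬜🔴⬜⬜❓❓❓❓❓
❓⬜⬜⬜⬛⬛⬛⬛⬛⬜❓❓❓❓❓
❓⬜⬜⬜⬛⬛⬛⬛⬛⬜❓❓❓❓❓
❓❓❓❓❓❓❓❓❓❓❓❓❓❓❓
❓❓❓❓❓❓❓❓❓❓❓❓❓❓❓
❓❓❓❓❓❓❓❓❓❓❓❓❓❓❓
❓❓❓❓❓❓❓❓❓❓❓❓❓❓❓
❓❓❓❓❓❓❓❓❓❓❓❓❓❓❓

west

❓❓❓❓❓❓❓❓❓❓❓❓❓❓❓
❓❓❓❓❓❓❓❓❓❓❓❓❓❓❓
❓❓❓❓❓❓❓❓❓❓❓❓❓❓❓
❓❓❓❓❓❓❓❓❓❓❓❓❓❓❓
❓❓⬜⬜⬜⬛⬛❓❓❓❓❓❓❓❓
❓❓⬜⬜⬜⬛⬛⬛⬛⬛⬜❓❓❓❓
❓❓⬜⬜⬜⬛⬛⬛⬛⬛⬜❓❓❓❓
❓❓⬜⬜⬜⬜⬜🔴⬜⬜⬜❓❓❓❓
❓❓⬜⬜⬜⬛⬛⬛⬛⬛⬜❓❓❓❓
❓❓⬜⬜⬜⬛⬛⬛⬛⬛⬜❓❓❓❓
❓❓❓❓❓❓❓❓❓❓❓❓❓❓❓
❓❓❓❓❓❓❓❓❓❓❓❓❓❓❓
❓❓❓❓❓❓❓❓❓❓❓❓❓❓❓
❓❓❓❓❓❓❓❓❓❓❓❓❓❓❓
❓❓❓❓❓❓❓❓❓❓❓❓❓❓❓

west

❓❓❓❓❓❓❓❓❓❓❓❓❓❓❓
❓❓❓❓❓❓❓❓❓❓❓❓❓❓❓
❓❓❓❓❓❓❓❓❓❓❓❓❓❓❓
❓❓❓❓❓❓❓❓❓❓❓❓❓❓❓
❓❓❓⬜⬜⬜⬛⬛❓❓❓❓❓❓❓
❓❓❓⬜⬜⬜⬛⬛⬛⬛⬛⬜❓❓❓
❓❓❓⬜⬜⬜⬛⬛⬛⬛⬛⬜❓❓❓
❓❓❓⬜⬜⬜⬜🔴⬜⬜⬜⬜❓❓❓
❓❓❓⬜⬜⬜⬛⬛⬛⬛⬛⬜❓❓❓
❓❓❓⬜⬜⬜⬛⬛⬛⬛⬛⬜❓❓❓
❓❓❓❓❓❓❓❓❓❓❓❓❓❓❓
❓❓❓❓❓❓❓❓❓❓❓❓❓❓❓
❓❓❓❓❓❓❓❓❓❓❓❓❓❓❓
❓❓❓❓❓❓❓❓❓❓❓❓❓❓❓
❓❓❓❓❓❓❓❓❓❓❓❓❓❓❓

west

❓❓❓❓❓❓❓❓❓❓❓❓❓❓❓
❓❓❓❓❓❓❓❓❓❓❓❓❓❓❓
❓❓❓❓❓❓❓❓❓❓❓❓❓❓❓
❓❓❓❓❓❓❓❓❓❓❓❓❓❓❓
❓❓❓❓⬜⬜⬜⬛⬛❓❓❓❓❓❓
❓❓❓❓⬜⬜⬜⬛⬛⬛⬛⬛⬜❓❓
❓❓❓❓⬜⬜⬜⬛⬛⬛⬛⬛⬜❓❓
❓❓❓❓⬜⬜⬜🔴⬜⬜⬜⬜⬜❓❓
❓❓❓❓⬜⬜⬜⬛⬛⬛⬛⬛⬜❓❓
❓❓❓❓⬜⬜⬜⬛⬛⬛⬛⬛⬜❓❓
❓❓❓❓❓❓❓❓❓❓❓❓❓❓❓
❓❓❓❓❓❓❓❓❓❓❓❓❓❓❓
❓❓❓❓❓❓❓❓❓❓❓❓❓❓❓
❓❓❓❓❓❓❓❓❓❓❓❓❓❓❓
❓❓❓❓❓❓❓❓❓❓❓❓❓❓❓

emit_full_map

⬜⬜⬜⬛⬛❓❓❓❓
⬜⬜⬜⬛⬛⬛⬛⬛⬜
⬜⬜⬜⬛⬛⬛⬛⬛⬜
⬜⬜⬜🔴⬜⬜⬜⬜⬜
⬜⬜⬜⬛⬛⬛⬛⬛⬜
⬜⬜⬜⬛⬛⬛⬛⬛⬜

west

❓❓❓❓❓❓❓❓❓❓❓❓❓❓❓
❓❓❓❓❓❓❓❓❓❓❓❓❓❓❓
❓❓❓❓❓❓❓❓❓❓❓❓❓❓❓
❓❓❓❓❓❓❓❓❓❓❓❓❓❓❓
❓❓❓❓❓⬜⬜⬜⬛⬛❓❓❓❓❓
❓❓❓❓❓⬜⬜⬜⬛⬛⬛⬛⬛⬜❓
❓❓❓❓❓⬜⬜⬜⬛⬛⬛⬛⬛⬜❓
❓❓❓❓❓⬜⬜🔴⬜⬜⬜⬜⬜⬜❓
❓❓❓❓❓⬜⬜⬜⬛⬛⬛⬛⬛⬜❓
❓❓❓❓❓⬜⬜⬜⬛⬛⬛⬛⬛⬜❓
❓❓❓❓❓❓❓❓❓❓❓❓❓❓❓
❓❓❓❓❓❓❓❓❓❓❓❓❓❓❓
❓❓❓❓❓❓❓❓❓❓❓❓❓❓❓
❓❓❓❓❓❓❓❓❓❓❓❓❓❓❓
❓❓❓❓❓❓❓❓❓❓❓❓❓❓❓

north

❓❓❓❓❓❓❓❓❓❓❓❓❓❓❓
❓❓❓❓❓❓❓❓❓❓❓❓❓❓❓
❓❓❓❓❓❓❓❓❓❓❓❓❓❓❓
❓❓❓❓❓❓❓❓❓❓❓❓❓❓❓
❓❓❓❓❓❓❓❓❓❓❓❓❓❓❓
❓❓❓❓❓⬜⬜⬜⬛⬛❓❓❓❓❓
❓❓❓❓❓⬜⬜⬜⬛⬛⬛⬛⬛⬜❓
❓❓❓❓❓⬜⬜🔴⬛⬛⬛⬛⬛⬜❓
❓❓❓❓❓⬜⬜⬜⬜⬜⬜⬜⬜⬜❓
❓❓❓❓❓⬜⬜⬜⬛⬛⬛⬛⬛⬜❓
❓❓❓❓❓⬜⬜⬜⬛⬛⬛⬛⬛⬜❓
❓❓❓❓❓❓❓❓❓❓❓❓❓❓❓
❓❓❓❓❓❓❓❓❓❓❓❓❓❓❓
❓❓❓❓❓❓❓❓❓❓❓❓❓❓❓
❓❓❓❓❓❓❓❓❓❓❓❓❓❓❓

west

⬛❓❓❓❓❓❓❓❓❓❓❓❓❓❓
⬛❓❓❓❓❓❓❓❓❓❓❓❓❓❓
⬛❓❓❓❓❓❓❓❓❓❓❓❓❓❓
⬛❓❓❓❓❓❓❓❓❓❓❓❓❓❓
⬛❓❓❓❓❓❓❓❓❓❓❓❓❓❓
⬛❓❓❓❓⬜⬜⬜⬜⬛⬛❓❓❓❓
⬛❓❓❓❓⬜⬜⬜⬜⬛⬛⬛⬛⬛⬜
⬛❓❓❓❓⬜⬜🔴⬜⬛⬛⬛⬛⬛⬜
⬛❓❓❓❓⬜⬜⬜⬜⬜⬜⬜⬜⬜⬜
⬛❓❓❓❓⬜⬜⬜⬜⬛⬛⬛⬛⬛⬜
⬛❓❓❓❓❓⬜⬜⬜⬛⬛⬛⬛⬛⬜
⬛❓❓❓❓❓❓❓❓❓❓❓❓❓❓
⬛❓❓❓❓❓❓❓❓❓❓❓❓❓❓
⬛❓❓❓❓❓❓❓❓❓❓❓❓❓❓
⬛❓❓❓❓❓❓❓❓❓❓❓❓❓❓

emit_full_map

⬜⬜⬜⬜⬛⬛❓❓❓❓
⬜⬜⬜⬜⬛⬛⬛⬛⬛⬜
⬜⬜🔴⬜⬛⬛⬛⬛⬛⬜
⬜⬜⬜⬜⬜⬜⬜⬜⬜⬜
⬜⬜⬜⬜⬛⬛⬛⬛⬛⬜
❓⬜⬜⬜⬛⬛⬛⬛⬛⬜
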